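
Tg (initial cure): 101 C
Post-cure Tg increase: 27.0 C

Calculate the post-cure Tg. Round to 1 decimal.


Post-cure Tg = 101 + 27.0 = 128.0 C

128.0


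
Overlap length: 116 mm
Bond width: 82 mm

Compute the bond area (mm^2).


Bond area = 116 * 82 = 9512 mm^2

9512


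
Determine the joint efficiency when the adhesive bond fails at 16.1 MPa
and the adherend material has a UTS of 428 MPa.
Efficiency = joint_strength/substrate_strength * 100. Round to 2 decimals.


Joint efficiency = 16.1 / 428 * 100
= 3.76%

3.76


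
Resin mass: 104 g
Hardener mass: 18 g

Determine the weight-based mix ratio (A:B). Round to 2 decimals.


Ratio = 104 / 18 = 5.78

5.78


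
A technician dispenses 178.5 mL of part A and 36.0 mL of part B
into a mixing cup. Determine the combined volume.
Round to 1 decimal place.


Combined volume = 178.5 + 36.0
= 214.5 mL

214.5


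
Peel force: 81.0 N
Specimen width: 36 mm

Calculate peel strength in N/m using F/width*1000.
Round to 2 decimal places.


Peel strength = 81.0 / 36 * 1000 = 2250.00 N/m

2250.00


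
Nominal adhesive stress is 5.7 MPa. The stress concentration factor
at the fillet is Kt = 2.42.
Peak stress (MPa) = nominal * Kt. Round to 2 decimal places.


Peak = 5.7 * 2.42 = 13.79 MPa

13.79


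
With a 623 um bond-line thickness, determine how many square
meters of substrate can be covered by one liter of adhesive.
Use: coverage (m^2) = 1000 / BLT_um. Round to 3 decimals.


Coverage = 1000 / 623 = 1.605 m^2

1.605


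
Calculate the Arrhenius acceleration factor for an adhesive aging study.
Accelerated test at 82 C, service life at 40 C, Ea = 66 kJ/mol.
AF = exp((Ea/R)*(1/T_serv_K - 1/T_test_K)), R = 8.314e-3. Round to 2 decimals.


T_test = 355.15 K, T_serv = 313.15 K
Ea/R = 66 / 0.008314 = 7938.42
AF = exp(7938.42 * (1/313.15 - 1/355.15))
= 20.04

20.04


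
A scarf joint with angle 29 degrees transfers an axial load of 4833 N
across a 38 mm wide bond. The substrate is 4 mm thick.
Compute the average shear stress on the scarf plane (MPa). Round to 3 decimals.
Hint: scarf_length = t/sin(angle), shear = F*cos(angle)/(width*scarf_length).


scarf_length = 4 / sin(29 deg) = 8.2507 mm
cos(29 deg) = 0.874620
shear stress = 4833 * 0.874620 / (38 * 8.2507)
= 13.482 MPa

13.482


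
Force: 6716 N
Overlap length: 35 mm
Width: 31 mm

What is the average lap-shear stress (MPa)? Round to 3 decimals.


Average shear stress = F / (overlap * width)
= 6716 / (35 * 31)
= 6.190 MPa

6.190


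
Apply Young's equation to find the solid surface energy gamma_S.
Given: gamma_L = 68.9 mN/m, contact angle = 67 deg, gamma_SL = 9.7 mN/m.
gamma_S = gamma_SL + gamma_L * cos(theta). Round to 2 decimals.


theta_rad = 67 * pi/180 = 1.169371
gamma_S = 9.7 + 68.9 * cos(1.169371)
= 36.62 mN/m

36.62


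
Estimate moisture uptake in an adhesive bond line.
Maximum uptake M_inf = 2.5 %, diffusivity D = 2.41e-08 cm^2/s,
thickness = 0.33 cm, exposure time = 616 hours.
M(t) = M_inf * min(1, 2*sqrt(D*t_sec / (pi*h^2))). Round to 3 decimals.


Convert time: 616 h = 2217600 s
ratio = min(1, 2*sqrt(2.41e-08*2217600/(pi*0.33^2)))
= 0.790481
M(t) = 2.5 * 0.790481 = 1.976%

1.976


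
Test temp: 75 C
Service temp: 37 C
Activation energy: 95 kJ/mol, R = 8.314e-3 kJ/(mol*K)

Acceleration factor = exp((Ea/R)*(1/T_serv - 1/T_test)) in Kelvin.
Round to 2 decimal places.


AF = exp((95/0.008314)*(1/310.15 - 1/348.15))
= 55.77

55.77


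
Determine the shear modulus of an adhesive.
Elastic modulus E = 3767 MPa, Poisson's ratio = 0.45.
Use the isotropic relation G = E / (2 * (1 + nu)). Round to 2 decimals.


G = 3767 / (2*(1+0.45)) = 3767 / 2.90
= 1298.97 MPa

1298.97


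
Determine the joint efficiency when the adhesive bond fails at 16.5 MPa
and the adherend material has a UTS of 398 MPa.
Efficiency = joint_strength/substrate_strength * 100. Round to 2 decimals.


Joint efficiency = 16.5 / 398 * 100
= 4.15%

4.15


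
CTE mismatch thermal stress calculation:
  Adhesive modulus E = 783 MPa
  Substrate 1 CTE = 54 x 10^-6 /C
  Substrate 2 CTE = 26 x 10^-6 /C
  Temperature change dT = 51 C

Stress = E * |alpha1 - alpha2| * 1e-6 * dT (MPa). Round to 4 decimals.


delta_alpha = |54 - 26| = 28 x 10^-6/C
Stress = 783 * 28e-6 * 51
= 1.1181 MPa

1.1181


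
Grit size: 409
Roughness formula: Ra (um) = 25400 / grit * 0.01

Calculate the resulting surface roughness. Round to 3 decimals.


Ra = 25400 / 409 * 0.01
= 0.621 um

0.621


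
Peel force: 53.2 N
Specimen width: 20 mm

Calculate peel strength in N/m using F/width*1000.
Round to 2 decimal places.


Peel strength = 53.2 / 20 * 1000 = 2660.00 N/m

2660.00


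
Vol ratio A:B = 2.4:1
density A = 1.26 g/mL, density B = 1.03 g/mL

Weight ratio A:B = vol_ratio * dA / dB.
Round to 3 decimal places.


Weight ratio = 2.4 * 1.26 / 1.03
= 2.936

2.936


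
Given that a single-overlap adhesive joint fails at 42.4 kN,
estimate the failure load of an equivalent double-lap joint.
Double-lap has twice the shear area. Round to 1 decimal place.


Double-lap factor = 2
Expected load = 42.4 * 2 = 84.8 kN

84.8


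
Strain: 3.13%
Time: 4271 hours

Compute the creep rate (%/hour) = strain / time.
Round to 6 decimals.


Creep rate = 3.13 / 4271
= 0.000733 %/h

0.000733


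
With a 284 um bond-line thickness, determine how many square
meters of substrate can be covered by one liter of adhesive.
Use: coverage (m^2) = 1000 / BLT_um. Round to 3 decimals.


Coverage = 1000 / 284 = 3.521 m^2

3.521


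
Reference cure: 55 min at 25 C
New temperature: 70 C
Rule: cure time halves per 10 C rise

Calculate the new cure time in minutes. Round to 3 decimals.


factor = 2^((70-25)/10) = 22.6274
t_new = 55 / 22.6274 = 2.431 min

2.431


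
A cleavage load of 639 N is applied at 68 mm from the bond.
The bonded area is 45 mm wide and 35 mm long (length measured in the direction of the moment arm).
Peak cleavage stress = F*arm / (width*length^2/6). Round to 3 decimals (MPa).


Moment = 639 * 68 = 43452 N*mm
Section modulus = 45 * 1225 / 6 = 55125 / 6 mm^3
Stress = 43452 / (55125 / 6) = 260712 / 55125
= 4.729 MPa

4.729


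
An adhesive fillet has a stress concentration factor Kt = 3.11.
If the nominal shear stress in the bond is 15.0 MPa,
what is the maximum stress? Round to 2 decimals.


Max stress = 15.0 * 3.11 = 46.65 MPa

46.65


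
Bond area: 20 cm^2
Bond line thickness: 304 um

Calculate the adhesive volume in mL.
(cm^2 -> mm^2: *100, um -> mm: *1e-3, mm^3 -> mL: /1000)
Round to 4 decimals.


V = 20*100 * 304*1e-3 / 1000
= 0.6080 mL

0.6080


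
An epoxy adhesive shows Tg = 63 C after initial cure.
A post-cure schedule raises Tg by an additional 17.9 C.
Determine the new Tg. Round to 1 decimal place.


New Tg = 63 + 17.9
= 80.9 C

80.9


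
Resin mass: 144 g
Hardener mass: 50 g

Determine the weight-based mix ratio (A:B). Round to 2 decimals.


Ratio = 144 / 50 = 2.88

2.88


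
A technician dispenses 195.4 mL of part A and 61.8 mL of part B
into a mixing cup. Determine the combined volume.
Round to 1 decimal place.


Combined volume = 195.4 + 61.8
= 257.2 mL

257.2


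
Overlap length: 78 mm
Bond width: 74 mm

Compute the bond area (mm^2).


Bond area = 78 * 74 = 5772 mm^2

5772


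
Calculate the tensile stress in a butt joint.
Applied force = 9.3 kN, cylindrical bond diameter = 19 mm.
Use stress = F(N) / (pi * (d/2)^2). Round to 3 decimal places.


A = pi * 9.5^2 = 283.5287 mm^2
sigma = 9300.0 / 283.5287 = 32.801 MPa

32.801


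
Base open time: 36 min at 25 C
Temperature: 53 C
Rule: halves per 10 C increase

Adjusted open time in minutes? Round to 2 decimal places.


Acceleration = 2^((53-25)/10) = 6.9644
Open time = 36 / 6.9644 = 5.17 min

5.17


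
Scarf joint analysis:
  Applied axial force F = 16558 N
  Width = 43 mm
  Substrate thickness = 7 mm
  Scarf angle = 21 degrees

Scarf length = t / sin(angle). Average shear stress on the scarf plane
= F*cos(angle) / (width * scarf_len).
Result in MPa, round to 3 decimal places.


Scarf length = 7 / sin(21 deg) = 19.5330 mm
cos(21 deg) = 0.933580
Shear = 16558 * 0.933580 / (43 * 19.5330)
= 18.404 MPa

18.404


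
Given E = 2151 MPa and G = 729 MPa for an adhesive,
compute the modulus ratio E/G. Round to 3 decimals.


E/G ratio = 2151 / 729 = 2.951

2.951


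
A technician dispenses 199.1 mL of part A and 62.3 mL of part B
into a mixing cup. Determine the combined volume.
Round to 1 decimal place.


Combined volume = 199.1 + 62.3
= 261.4 mL

261.4


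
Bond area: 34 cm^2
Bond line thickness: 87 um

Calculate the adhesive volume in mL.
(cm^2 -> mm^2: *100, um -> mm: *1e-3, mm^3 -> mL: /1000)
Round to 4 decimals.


V = 34*100 * 87*1e-3 / 1000
= 0.2958 mL

0.2958


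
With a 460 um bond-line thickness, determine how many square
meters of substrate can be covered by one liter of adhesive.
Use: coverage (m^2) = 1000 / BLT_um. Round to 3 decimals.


Coverage = 1000 / 460 = 2.174 m^2

2.174


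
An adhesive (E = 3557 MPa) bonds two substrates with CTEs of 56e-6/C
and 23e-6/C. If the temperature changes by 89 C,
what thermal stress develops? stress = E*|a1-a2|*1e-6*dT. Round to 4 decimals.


Stress = 3557 * |56 - 23| * 1e-6 * 89
= 10.4469 MPa

10.4469


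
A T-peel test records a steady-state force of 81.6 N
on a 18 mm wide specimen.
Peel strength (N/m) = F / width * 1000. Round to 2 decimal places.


Peel strength = 81.6 / 18 * 1000
= 4533.33 N/m

4533.33


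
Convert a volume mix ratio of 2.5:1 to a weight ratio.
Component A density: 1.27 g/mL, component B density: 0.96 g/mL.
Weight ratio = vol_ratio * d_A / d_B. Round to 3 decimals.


= 2.5 * 1.27 / 0.96 = 3.307

3.307


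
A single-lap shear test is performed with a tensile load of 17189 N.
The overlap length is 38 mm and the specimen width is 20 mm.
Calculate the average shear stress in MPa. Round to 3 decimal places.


Shear stress = F / (overlap * width)
= 17189 / (38 * 20)
= 17189 / 760
= 22.617 MPa

22.617


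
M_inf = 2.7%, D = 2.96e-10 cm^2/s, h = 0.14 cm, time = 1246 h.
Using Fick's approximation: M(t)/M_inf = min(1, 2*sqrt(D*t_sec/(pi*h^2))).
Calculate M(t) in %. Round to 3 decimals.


t = 4485600 s
ratio = min(1, 2*sqrt(2.96e-10*4485600/(pi*0.0196)))
= 0.293686
M(t) = 2.7 * 0.293686 = 0.793%

0.793


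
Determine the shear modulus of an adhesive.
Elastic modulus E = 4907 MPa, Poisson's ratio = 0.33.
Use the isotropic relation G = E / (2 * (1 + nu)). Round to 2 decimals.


G = 4907 / (2*(1+0.33)) = 4907 / 2.66
= 1844.74 MPa

1844.74


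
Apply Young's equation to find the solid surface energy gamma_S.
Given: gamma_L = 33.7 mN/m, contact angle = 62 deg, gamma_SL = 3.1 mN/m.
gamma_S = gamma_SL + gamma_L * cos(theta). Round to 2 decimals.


theta_rad = 62 * pi/180 = 1.082104
gamma_S = 3.1 + 33.7 * cos(1.082104)
= 18.92 mN/m

18.92


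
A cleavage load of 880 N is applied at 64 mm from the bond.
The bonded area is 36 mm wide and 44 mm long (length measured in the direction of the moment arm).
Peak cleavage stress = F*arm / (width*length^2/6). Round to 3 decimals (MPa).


Moment = 880 * 64 = 56320 N*mm
Section modulus = 36 * 1936 / 6 = 69696 / 6 mm^3
Stress = 56320 / (69696 / 6) = 337920 / 69696
= 4.848 MPa

4.848


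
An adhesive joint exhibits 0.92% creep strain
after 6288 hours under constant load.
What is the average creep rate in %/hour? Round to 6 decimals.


Creep rate = strain / time
= 0.92 / 6288
= 0.000146 %/h

0.000146


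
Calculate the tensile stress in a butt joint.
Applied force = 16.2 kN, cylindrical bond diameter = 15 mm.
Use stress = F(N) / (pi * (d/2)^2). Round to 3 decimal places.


A = pi * 7.5^2 = 176.7146 mm^2
sigma = 16200.0 / 176.7146 = 91.673 MPa

91.673


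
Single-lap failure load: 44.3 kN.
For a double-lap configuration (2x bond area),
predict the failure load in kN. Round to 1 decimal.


Failure load = 44.3 * 2 = 88.6 kN

88.6


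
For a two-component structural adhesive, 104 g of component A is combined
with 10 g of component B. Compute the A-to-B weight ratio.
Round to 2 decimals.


Weight ratio A:B = 104 / 10
= 10.40

10.40


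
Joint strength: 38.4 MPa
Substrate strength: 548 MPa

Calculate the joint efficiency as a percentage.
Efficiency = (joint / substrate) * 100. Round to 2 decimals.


Efficiency = (38.4 / 548) * 100 = 7.01%

7.01


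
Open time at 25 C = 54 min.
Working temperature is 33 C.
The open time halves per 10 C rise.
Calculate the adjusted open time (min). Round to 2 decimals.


factor = 2^((33 - 25) / 10) = 1.7411
ot = 54 / 1.7411 = 31.01 min

31.01


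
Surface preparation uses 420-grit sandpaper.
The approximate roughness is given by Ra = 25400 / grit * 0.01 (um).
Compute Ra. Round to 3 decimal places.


Ra = 25400 / 420 * 0.01
= 254 / 420
= 0.605 um

0.605


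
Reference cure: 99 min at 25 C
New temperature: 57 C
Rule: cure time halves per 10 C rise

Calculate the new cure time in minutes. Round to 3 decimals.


factor = 2^((57-25)/10) = 9.1896
t_new = 99 / 9.1896 = 10.773 min

10.773


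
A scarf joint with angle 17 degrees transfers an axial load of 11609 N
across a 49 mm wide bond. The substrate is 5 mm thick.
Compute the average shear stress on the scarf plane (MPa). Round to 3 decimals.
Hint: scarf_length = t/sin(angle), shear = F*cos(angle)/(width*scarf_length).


scarf_length = 5 / sin(17 deg) = 17.1015 mm
cos(17 deg) = 0.956305
shear stress = 11609 * 0.956305 / (49 * 17.1015)
= 13.248 MPa

13.248


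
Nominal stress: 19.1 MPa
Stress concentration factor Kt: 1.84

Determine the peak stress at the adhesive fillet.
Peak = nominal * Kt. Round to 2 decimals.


Peak stress = 19.1 * 1.84
= 35.14 MPa

35.14


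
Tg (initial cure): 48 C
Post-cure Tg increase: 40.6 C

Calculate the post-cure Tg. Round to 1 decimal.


Post-cure Tg = 48 + 40.6 = 88.6 C

88.6


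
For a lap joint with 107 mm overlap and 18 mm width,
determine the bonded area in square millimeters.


Area = 107 * 18 = 1926 mm^2

1926


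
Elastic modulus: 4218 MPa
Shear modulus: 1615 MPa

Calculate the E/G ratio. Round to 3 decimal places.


E / G = 4218 / 1615 = 2.612

2.612


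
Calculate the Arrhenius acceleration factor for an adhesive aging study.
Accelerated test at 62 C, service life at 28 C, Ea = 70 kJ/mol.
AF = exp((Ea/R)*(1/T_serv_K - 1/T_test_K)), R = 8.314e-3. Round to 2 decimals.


T_test = 335.15 K, T_serv = 301.15 K
Ea/R = 70 / 0.008314 = 8419.53
AF = exp(8419.53 * (1/301.15 - 1/335.15))
= 17.05

17.05


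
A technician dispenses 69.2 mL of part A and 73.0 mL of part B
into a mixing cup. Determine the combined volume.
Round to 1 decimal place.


Combined volume = 69.2 + 73.0
= 142.2 mL

142.2


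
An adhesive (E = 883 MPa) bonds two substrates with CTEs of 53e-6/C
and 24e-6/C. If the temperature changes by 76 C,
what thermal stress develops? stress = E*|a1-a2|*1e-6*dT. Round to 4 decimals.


Stress = 883 * |53 - 24| * 1e-6 * 76
= 1.9461 MPa

1.9461


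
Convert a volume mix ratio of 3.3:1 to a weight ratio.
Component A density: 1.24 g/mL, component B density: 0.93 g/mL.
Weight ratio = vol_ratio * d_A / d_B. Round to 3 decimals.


= 3.3 * 1.24 / 0.93 = 4.400

4.400


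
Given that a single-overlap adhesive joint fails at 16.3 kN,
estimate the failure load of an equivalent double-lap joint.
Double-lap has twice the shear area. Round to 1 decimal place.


Double-lap factor = 2
Expected load = 16.3 * 2 = 32.6 kN

32.6


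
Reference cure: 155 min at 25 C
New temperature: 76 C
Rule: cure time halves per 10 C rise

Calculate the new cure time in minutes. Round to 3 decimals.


factor = 2^((76-25)/10) = 34.2968
t_new = 155 / 34.2968 = 4.519 min

4.519


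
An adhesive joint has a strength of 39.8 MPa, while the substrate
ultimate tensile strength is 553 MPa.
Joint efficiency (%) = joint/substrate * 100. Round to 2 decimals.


Efficiency = 39.8 / 553 * 100
= 7.20%

7.20


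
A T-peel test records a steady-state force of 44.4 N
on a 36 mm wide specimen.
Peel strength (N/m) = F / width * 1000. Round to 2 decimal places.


Peel strength = 44.4 / 36 * 1000
= 1233.33 N/m

1233.33


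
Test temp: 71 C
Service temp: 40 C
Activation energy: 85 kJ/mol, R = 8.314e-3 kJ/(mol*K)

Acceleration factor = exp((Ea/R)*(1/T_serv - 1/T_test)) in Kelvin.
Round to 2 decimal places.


AF = exp((85/0.008314)*(1/313.15 - 1/344.15))
= 18.93

18.93


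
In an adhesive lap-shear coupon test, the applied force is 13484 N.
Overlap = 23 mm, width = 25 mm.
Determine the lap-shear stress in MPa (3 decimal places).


stress = F / (overlap * width)
= 13484 / (23 * 25)
= 23.450 MPa

23.450


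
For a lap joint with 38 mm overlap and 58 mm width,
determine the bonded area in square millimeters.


Area = 38 * 58 = 2204 mm^2

2204


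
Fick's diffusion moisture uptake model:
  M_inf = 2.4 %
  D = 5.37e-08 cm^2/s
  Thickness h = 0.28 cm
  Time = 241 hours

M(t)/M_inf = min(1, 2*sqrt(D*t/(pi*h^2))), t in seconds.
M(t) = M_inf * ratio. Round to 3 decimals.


t_sec = 241 * 3600 = 867600
ratio = 2*sqrt(5.37e-08*867600/(pi*0.28^2))
= min(1, 0.869849)
= 0.869849
M(t) = 2.4 * 0.869849 = 2.088 %

2.088


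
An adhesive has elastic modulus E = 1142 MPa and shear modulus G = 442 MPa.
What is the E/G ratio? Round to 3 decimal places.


E/G = 1142 / 442 = 2.584

2.584


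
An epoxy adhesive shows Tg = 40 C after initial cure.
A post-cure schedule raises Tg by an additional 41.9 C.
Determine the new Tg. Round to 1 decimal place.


New Tg = 40 + 41.9
= 81.9 C

81.9


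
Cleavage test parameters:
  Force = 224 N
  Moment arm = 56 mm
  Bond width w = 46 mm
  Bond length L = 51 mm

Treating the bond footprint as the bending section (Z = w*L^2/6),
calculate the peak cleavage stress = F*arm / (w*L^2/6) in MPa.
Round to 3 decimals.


M = 224 * 56 = 12544 N*mm
Z = 46 * 51^2 / 6 = 119646 / 6 mm^3
sigma = M / Z = 6 * 12544 / 119646 = 75264 / 119646
= 0.629 MPa

0.629


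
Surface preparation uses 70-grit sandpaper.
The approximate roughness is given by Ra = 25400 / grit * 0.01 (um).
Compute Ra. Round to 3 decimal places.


Ra = 25400 / 70 * 0.01
= 254 / 70
= 3.629 um

3.629


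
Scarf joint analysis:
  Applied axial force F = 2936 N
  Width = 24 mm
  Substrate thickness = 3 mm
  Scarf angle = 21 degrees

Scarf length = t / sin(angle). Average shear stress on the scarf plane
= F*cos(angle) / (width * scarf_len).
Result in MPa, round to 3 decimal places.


Scarf length = 3 / sin(21 deg) = 8.3713 mm
cos(21 deg) = 0.933580
Shear = 2936 * 0.933580 / (24 * 8.3713)
= 13.643 MPa

13.643


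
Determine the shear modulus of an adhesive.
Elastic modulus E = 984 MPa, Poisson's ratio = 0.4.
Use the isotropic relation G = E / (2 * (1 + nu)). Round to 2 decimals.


G = 984 / (2*(1+0.4)) = 984 / 2.80
= 351.43 MPa

351.43


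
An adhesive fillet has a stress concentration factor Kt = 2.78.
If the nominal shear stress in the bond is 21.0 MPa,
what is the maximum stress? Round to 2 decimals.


Max stress = 21.0 * 2.78 = 58.38 MPa

58.38


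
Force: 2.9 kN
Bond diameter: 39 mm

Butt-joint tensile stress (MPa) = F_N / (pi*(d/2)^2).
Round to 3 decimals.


F_N = 2.9 * 1000 = 2900.0 N
A = pi*(19.5)^2 = 1194.5906 mm^2
stress = 2900.0 / 1194.5906 = 2.428 MPa

2.428


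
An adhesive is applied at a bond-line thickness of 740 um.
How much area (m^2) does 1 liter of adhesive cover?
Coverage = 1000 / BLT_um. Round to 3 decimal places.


Coverage = 1000 / 740 = 1.351 m^2

1.351


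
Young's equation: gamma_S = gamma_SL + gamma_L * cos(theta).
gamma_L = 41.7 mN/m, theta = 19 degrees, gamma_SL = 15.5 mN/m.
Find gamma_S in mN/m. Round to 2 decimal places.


cos(19 deg) = 0.945519
gamma_S = 15.5 + 41.7 * 0.945519
= 54.93 mN/m

54.93


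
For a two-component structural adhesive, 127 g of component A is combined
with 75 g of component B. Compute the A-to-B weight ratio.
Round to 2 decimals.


Weight ratio A:B = 127 / 75
= 1.69

1.69


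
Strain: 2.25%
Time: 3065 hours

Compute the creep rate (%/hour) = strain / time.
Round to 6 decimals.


Creep rate = 2.25 / 3065
= 0.000734 %/h

0.000734


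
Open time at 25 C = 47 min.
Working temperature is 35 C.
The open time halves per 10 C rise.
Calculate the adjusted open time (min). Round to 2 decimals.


factor = 2^((35 - 25) / 10) = 2.0000
ot = 47 / 2.0000 = 23.50 min

23.50


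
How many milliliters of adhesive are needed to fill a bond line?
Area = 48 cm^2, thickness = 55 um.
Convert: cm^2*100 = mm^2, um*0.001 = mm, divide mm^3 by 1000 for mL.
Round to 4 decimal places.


= (48 * 100) * (55 * 0.001) / 1000
= 0.2640 mL

0.2640


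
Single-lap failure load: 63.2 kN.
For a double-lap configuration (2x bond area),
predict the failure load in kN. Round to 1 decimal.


Failure load = 63.2 * 2 = 126.4 kN

126.4


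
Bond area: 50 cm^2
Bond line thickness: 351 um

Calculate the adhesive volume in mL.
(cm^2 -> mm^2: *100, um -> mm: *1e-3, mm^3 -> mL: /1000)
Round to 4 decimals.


V = 50*100 * 351*1e-3 / 1000
= 1.7550 mL

1.7550


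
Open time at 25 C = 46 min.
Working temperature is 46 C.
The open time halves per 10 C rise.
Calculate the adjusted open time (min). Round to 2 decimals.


factor = 2^((46 - 25) / 10) = 4.2871
ot = 46 / 4.2871 = 10.73 min

10.73


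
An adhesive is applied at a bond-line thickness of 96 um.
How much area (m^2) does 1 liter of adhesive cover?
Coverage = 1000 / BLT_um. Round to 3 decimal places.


Coverage = 1000 / 96 = 10.417 m^2

10.417


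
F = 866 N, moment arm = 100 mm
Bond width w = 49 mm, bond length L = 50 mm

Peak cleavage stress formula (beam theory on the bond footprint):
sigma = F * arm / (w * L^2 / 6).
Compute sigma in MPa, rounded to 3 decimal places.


sigma = (866 * 100) / (49 * 2500 / 6)
= 86600 * 6 / 122500
= 519600 / 122500
= 4.242 MPa

4.242


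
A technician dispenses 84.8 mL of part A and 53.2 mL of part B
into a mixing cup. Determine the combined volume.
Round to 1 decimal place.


Combined volume = 84.8 + 53.2
= 138.0 mL

138.0


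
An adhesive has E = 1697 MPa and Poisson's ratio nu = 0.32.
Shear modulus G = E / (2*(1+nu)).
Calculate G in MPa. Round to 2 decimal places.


G = 1697 / (2*(1+0.32))
= 1697 / 2.64
= 642.80 MPa

642.80


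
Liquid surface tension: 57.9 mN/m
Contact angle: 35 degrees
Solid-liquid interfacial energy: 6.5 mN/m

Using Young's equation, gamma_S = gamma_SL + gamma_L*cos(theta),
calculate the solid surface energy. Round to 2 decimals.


gamma_S = 6.5 + 57.9 * cos(35)
= 53.93 mN/m

53.93


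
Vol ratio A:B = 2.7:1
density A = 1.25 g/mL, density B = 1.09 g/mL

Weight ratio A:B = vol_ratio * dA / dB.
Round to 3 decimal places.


Weight ratio = 2.7 * 1.25 / 1.09
= 3.096

3.096


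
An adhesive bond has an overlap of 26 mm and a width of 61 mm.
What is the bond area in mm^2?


Bond area = overlap * width
= 26 * 61
= 1586 mm^2

1586


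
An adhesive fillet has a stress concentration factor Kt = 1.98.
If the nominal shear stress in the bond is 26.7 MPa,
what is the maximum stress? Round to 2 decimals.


Max stress = 26.7 * 1.98 = 52.87 MPa

52.87


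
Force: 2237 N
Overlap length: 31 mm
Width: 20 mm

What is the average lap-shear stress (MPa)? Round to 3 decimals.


Average shear stress = F / (overlap * width)
= 2237 / (31 * 20)
= 3.608 MPa

3.608


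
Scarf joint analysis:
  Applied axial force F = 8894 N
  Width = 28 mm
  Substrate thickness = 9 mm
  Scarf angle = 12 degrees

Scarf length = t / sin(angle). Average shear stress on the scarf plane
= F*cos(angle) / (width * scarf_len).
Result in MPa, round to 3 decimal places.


Scarf length = 9 / sin(12 deg) = 43.2876 mm
cos(12 deg) = 0.978148
Shear = 8894 * 0.978148 / (28 * 43.2876)
= 7.178 MPa

7.178


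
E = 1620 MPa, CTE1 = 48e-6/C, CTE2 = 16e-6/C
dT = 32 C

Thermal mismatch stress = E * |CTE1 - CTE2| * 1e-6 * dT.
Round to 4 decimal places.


= 1620 * 32e-6 * 32
= 1.6589 MPa

1.6589


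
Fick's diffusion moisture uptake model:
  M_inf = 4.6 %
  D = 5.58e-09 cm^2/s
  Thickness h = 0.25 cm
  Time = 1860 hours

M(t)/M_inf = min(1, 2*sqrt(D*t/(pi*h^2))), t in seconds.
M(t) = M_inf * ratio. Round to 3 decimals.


t_sec = 1860 * 3600 = 6696000
ratio = 2*sqrt(5.58e-09*6696000/(pi*0.25^2))
= min(1, 0.872449)
= 0.872449
M(t) = 4.6 * 0.872449 = 4.013 %

4.013


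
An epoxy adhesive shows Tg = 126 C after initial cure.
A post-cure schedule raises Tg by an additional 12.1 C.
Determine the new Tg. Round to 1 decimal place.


New Tg = 126 + 12.1
= 138.1 C

138.1


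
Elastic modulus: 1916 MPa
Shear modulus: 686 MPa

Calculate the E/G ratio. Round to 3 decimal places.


E / G = 1916 / 686 = 2.793

2.793


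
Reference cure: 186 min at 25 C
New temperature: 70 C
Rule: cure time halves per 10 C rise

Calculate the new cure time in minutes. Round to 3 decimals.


factor = 2^((70-25)/10) = 22.6274
t_new = 186 / 22.6274 = 8.220 min

8.220


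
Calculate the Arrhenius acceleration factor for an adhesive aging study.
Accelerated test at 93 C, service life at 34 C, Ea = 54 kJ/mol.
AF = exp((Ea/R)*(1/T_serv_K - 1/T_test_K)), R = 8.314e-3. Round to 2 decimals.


T_test = 366.15 K, T_serv = 307.15 K
Ea/R = 54 / 0.008314 = 6495.07
AF = exp(6495.07 * (1/307.15 - 1/366.15))
= 30.19

30.19


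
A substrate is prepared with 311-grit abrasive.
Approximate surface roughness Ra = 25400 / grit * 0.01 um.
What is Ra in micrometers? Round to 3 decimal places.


Ra = 25400 / 311 * 0.01 = 0.817 um

0.817


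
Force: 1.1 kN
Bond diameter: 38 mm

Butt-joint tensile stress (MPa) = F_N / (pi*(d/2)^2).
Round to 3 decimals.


F_N = 1.1 * 1000 = 1100.0 N
A = pi*(19.0)^2 = 1134.1149 mm^2
stress = 1100.0 / 1134.1149 = 0.970 MPa

0.970


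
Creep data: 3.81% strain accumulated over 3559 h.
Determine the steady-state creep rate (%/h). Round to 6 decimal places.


Rate = 3.81 / 3559 = 0.001071 %/h

0.001071


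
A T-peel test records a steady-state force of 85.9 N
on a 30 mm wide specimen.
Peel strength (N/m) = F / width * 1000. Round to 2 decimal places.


Peel strength = 85.9 / 30 * 1000
= 2863.33 N/m

2863.33


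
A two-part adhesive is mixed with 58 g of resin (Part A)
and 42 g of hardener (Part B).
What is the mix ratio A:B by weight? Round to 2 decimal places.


Mix ratio = mass_A / mass_B
= 58 / 42
= 1.38

1.38


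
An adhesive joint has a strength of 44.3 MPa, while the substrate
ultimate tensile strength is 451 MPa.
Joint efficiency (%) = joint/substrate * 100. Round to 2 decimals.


Efficiency = 44.3 / 451 * 100
= 9.82%

9.82


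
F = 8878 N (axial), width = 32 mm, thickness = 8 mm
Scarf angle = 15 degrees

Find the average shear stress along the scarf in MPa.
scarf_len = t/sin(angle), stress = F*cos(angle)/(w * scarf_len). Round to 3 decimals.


scarf_len = 8/sin(15 deg) = 30.9096
cos(15 deg) = 0.965926
stress = 8878*0.965926/(32*30.9096) = 8.670 MPa

8.670


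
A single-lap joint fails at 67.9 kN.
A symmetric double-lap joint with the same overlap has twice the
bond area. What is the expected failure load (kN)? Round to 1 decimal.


Double-lap load = 2 * 67.9 = 135.8 kN

135.8


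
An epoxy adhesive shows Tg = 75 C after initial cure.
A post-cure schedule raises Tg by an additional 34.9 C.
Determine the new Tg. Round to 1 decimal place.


New Tg = 75 + 34.9
= 109.9 C

109.9


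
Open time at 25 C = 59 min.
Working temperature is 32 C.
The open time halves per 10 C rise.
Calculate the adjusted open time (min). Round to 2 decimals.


factor = 2^((32 - 25) / 10) = 1.6245
ot = 59 / 1.6245 = 36.32 min

36.32


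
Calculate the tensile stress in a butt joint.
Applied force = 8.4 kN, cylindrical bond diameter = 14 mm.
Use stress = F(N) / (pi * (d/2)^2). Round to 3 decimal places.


A = pi * 7.0^2 = 153.9380 mm^2
sigma = 8400.0 / 153.9380 = 54.567 MPa

54.567


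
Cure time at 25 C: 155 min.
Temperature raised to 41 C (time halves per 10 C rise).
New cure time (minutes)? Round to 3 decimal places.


Acceleration factor = 2^(16/10) = 3.0314
New time = 155 / 3.0314 = 51.131 min

51.131


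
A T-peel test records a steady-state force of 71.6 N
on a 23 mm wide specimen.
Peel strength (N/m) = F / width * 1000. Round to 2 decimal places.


Peel strength = 71.6 / 23 * 1000
= 3113.04 N/m

3113.04


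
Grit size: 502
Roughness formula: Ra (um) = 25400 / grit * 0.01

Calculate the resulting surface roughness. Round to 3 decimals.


Ra = 25400 / 502 * 0.01
= 0.506 um

0.506


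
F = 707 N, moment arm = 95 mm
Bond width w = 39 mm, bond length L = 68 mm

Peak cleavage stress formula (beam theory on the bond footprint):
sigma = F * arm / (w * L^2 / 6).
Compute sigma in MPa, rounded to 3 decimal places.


sigma = (707 * 95) / (39 * 4624 / 6)
= 67165 * 6 / 180336
= 402990 / 180336
= 2.235 MPa

2.235


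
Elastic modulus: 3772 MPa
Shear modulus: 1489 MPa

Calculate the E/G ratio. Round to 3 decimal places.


E / G = 3772 / 1489 = 2.533

2.533


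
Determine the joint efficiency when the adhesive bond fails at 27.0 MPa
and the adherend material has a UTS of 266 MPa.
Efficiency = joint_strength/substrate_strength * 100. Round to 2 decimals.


Joint efficiency = 27.0 / 266 * 100
= 10.15%

10.15


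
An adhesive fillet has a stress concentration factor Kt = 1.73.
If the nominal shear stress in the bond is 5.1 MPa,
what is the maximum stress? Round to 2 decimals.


Max stress = 5.1 * 1.73 = 8.82 MPa

8.82


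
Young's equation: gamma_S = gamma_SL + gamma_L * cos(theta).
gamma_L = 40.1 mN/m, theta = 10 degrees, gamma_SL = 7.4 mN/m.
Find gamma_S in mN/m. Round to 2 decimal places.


cos(10 deg) = 0.984808
gamma_S = 7.4 + 40.1 * 0.984808
= 46.89 mN/m

46.89


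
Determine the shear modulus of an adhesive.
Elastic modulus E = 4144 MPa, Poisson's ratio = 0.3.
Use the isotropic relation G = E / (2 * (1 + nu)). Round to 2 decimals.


G = 4144 / (2*(1+0.3)) = 4144 / 2.60
= 1593.85 MPa

1593.85


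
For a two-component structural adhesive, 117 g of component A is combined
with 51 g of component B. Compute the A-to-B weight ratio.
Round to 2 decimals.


Weight ratio A:B = 117 / 51
= 2.29

2.29


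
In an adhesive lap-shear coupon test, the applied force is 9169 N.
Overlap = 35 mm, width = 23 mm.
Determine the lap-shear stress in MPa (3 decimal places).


stress = F / (overlap * width)
= 9169 / (35 * 23)
= 11.390 MPa

11.390


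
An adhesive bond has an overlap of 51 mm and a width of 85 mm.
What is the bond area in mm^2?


Bond area = overlap * width
= 51 * 85
= 4335 mm^2

4335


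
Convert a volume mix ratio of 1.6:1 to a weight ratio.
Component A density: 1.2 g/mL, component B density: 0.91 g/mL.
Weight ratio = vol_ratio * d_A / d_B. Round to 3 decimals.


= 1.6 * 1.2 / 0.91 = 2.110

2.110


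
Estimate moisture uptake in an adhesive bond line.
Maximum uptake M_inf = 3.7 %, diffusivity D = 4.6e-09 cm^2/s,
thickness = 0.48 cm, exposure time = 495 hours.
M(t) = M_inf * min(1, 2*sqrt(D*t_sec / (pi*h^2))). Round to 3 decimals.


Convert time: 495 h = 1782000 s
ratio = min(1, 2*sqrt(4.6e-09*1782000/(pi*0.48^2)))
= 0.212837
M(t) = 3.7 * 0.212837 = 0.787%

0.787


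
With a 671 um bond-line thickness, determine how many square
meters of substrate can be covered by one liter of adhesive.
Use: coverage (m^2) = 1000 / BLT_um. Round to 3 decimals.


Coverage = 1000 / 671 = 1.490 m^2

1.490


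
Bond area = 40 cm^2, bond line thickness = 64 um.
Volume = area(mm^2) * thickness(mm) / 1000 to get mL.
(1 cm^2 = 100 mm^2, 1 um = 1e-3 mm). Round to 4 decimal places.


area_mm2 = 40 * 100 = 4000
blt_mm = 64 * 1e-3 = 0.064
vol_mm3 = 4000 * 0.064 = 256.0
vol_mL = 256.0 / 1000 = 0.2560 mL

0.2560


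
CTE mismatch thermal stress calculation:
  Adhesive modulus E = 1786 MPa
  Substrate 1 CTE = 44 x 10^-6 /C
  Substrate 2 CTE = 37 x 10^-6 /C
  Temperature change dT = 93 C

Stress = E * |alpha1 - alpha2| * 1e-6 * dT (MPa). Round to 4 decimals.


delta_alpha = |44 - 37| = 7 x 10^-6/C
Stress = 1786 * 7e-6 * 93
= 1.1627 MPa

1.1627


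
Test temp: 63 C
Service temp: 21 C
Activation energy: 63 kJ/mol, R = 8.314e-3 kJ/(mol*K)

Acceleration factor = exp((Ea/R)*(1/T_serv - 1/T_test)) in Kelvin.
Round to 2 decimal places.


AF = exp((63/0.008314)*(1/294.15 - 1/336.15))
= 25.00

25.00


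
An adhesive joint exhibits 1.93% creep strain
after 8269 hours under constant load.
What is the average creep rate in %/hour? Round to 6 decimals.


Creep rate = strain / time
= 1.93 / 8269
= 0.000233 %/h

0.000233


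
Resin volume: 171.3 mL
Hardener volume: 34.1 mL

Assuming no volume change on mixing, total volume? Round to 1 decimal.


V_total = 171.3 + 34.1 = 205.4 mL

205.4


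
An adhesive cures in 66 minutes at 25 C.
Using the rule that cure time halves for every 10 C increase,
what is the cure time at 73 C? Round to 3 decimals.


Factor = 2^((73 - 25) / 10) = 27.8576
Cure time = 66 / 27.8576
= 2.369 minutes

2.369


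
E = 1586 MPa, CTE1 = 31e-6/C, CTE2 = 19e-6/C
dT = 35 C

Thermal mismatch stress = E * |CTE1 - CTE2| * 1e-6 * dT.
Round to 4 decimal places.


= 1586 * 12e-6 * 35
= 0.6661 MPa

0.6661


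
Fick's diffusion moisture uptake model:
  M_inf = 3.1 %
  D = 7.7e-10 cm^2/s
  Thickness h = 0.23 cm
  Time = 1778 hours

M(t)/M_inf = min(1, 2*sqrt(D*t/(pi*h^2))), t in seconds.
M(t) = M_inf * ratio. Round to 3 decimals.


t_sec = 1778 * 3600 = 6400800
ratio = 2*sqrt(7.7e-10*6400800/(pi*0.23^2))
= min(1, 0.344421)
= 0.344421
M(t) = 3.1 * 0.344421 = 1.068 %

1.068


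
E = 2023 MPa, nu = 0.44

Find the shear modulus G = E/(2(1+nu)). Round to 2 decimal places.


G = 2023 / (2 * 1.44)
= 702.43 MPa

702.43


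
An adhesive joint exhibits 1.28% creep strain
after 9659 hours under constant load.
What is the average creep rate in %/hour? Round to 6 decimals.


Creep rate = strain / time
= 1.28 / 9659
= 0.000133 %/h

0.000133


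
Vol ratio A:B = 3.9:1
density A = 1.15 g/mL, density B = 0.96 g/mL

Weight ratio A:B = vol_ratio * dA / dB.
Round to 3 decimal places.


Weight ratio = 3.9 * 1.15 / 0.96
= 4.672

4.672


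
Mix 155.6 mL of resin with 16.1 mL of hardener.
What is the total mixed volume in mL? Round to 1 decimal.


Total = 155.6 + 16.1 = 171.7 mL

171.7


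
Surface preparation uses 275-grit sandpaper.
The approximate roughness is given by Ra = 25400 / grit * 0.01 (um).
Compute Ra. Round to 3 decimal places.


Ra = 25400 / 275 * 0.01
= 254 / 275
= 0.924 um

0.924


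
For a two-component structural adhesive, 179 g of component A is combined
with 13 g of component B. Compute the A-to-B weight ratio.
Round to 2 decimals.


Weight ratio A:B = 179 / 13
= 13.77

13.77


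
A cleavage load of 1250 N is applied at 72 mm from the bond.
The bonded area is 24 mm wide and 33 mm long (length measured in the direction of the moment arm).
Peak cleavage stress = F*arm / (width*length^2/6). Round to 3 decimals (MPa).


Moment = 1250 * 72 = 90000 N*mm
Section modulus = 24 * 1089 / 6 = 26136 / 6 mm^3
Stress = 90000 / (26136 / 6) = 540000 / 26136
= 20.661 MPa

20.661


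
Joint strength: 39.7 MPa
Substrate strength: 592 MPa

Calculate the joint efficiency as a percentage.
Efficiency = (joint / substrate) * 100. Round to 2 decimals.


Efficiency = (39.7 / 592) * 100 = 6.71%

6.71


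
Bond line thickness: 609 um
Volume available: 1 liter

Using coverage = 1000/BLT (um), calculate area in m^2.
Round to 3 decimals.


1 L = 1e6 mm^3, thickness = 609 um = 0.609 mm
Area = 1e6 / 0.609 mm^2 = (1e6 / 0.609) / 1e6 m^2 = 1000 / 609 m^2
= 1.642 m^2

1.642


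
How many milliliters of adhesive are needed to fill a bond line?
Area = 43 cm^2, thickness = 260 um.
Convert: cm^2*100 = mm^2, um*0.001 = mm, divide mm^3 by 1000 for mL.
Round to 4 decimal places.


= (43 * 100) * (260 * 0.001) / 1000
= 1.1180 mL

1.1180


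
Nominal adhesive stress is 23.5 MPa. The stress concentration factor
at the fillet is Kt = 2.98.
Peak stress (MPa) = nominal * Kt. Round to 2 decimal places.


Peak = 23.5 * 2.98 = 70.03 MPa

70.03


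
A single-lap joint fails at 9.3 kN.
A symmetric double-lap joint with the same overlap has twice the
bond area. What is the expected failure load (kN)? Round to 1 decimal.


Double-lap load = 2 * 9.3 = 18.6 kN

18.6


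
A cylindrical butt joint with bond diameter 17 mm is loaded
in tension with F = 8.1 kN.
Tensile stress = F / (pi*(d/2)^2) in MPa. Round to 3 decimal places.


Area = pi * (17/2)^2 = 226.9801 mm^2
Stress = 8.1*1000 / 226.9801
= 35.686 MPa

35.686


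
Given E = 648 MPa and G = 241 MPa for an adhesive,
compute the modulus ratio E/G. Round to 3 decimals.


E/G ratio = 648 / 241 = 2.689

2.689


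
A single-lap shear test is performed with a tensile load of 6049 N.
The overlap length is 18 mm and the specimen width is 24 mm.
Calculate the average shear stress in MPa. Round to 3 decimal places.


Shear stress = F / (overlap * width)
= 6049 / (18 * 24)
= 6049 / 432
= 14.002 MPa

14.002


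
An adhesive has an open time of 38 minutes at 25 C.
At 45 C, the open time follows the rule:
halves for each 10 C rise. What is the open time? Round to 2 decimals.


Factor = 2^((45-25)/10) = 4.0000
Open time = 38 / 4.0000 = 9.50 min

9.50


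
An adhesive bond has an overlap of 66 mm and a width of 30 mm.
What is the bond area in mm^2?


Bond area = overlap * width
= 66 * 30
= 1980 mm^2

1980


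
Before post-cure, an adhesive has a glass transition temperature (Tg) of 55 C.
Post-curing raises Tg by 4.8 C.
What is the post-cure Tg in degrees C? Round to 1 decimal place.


Tg_post = Tg_base + delta_Tg
= 55 + 4.8
= 59.8 C

59.8


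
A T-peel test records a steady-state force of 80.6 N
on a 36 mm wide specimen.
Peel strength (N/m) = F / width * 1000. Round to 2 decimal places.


Peel strength = 80.6 / 36 * 1000
= 2238.89 N/m

2238.89


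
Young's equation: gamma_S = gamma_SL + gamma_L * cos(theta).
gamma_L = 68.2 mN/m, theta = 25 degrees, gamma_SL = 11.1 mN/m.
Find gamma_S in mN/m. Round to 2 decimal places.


cos(25 deg) = 0.906308
gamma_S = 11.1 + 68.2 * 0.906308
= 72.91 mN/m

72.91


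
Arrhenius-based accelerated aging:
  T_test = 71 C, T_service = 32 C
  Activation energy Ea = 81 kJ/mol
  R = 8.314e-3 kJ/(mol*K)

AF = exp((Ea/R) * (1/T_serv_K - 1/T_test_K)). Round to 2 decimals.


T_test_K = 344.15, T_serv_K = 305.15
AF = exp((81/8.314e-3) * (1/305.15 - 1/344.15))
= 37.27

37.27


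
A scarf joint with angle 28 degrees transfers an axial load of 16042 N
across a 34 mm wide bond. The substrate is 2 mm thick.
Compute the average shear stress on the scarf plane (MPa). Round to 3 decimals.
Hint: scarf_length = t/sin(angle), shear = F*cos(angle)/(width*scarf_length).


scarf_length = 2 / sin(28 deg) = 4.2601 mm
cos(28 deg) = 0.882948
shear stress = 16042 * 0.882948 / (34 * 4.2601)
= 97.790 MPa

97.790


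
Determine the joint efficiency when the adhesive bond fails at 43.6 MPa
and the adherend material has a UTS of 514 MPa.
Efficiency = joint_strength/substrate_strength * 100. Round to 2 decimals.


Joint efficiency = 43.6 / 514 * 100
= 8.48%

8.48


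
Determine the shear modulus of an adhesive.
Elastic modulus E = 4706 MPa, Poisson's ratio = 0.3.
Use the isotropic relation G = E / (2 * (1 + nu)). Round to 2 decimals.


G = 4706 / (2*(1+0.3)) = 4706 / 2.60
= 1810.00 MPa

1810.00


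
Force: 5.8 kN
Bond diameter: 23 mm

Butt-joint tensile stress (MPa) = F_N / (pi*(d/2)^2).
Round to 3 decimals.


F_N = 5.8 * 1000 = 5800.0 N
A = pi*(11.5)^2 = 415.4756 mm^2
stress = 5800.0 / 415.4756 = 13.960 MPa

13.960


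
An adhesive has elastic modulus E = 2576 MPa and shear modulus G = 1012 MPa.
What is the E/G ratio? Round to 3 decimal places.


E/G = 2576 / 1012 = 2.545

2.545
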